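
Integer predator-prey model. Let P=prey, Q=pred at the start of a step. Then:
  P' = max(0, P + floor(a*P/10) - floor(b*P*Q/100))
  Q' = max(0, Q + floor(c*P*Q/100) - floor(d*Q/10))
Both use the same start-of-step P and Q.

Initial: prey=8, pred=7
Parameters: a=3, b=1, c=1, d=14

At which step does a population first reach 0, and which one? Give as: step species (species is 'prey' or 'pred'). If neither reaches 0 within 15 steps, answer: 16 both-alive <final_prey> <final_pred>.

Step 1: prey: 8+2-0=10; pred: 7+0-9=0
First extinction: pred at step 1

Answer: 1 pred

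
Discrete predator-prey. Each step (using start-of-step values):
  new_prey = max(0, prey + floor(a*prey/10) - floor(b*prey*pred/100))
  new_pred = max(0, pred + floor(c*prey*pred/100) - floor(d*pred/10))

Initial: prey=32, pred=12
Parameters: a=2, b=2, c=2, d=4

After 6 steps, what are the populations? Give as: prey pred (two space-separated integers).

Step 1: prey: 32+6-7=31; pred: 12+7-4=15
Step 2: prey: 31+6-9=28; pred: 15+9-6=18
Step 3: prey: 28+5-10=23; pred: 18+10-7=21
Step 4: prey: 23+4-9=18; pred: 21+9-8=22
Step 5: prey: 18+3-7=14; pred: 22+7-8=21
Step 6: prey: 14+2-5=11; pred: 21+5-8=18

Answer: 11 18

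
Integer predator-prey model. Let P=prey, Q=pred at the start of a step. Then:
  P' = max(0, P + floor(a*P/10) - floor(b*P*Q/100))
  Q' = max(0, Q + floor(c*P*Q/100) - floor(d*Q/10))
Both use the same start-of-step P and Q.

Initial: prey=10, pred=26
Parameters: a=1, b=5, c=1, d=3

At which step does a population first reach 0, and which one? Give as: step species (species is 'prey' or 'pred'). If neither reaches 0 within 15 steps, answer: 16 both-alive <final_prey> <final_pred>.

Answer: 1 prey

Derivation:
Step 1: prey: 10+1-13=0; pred: 26+2-7=21
First extinction: prey at step 1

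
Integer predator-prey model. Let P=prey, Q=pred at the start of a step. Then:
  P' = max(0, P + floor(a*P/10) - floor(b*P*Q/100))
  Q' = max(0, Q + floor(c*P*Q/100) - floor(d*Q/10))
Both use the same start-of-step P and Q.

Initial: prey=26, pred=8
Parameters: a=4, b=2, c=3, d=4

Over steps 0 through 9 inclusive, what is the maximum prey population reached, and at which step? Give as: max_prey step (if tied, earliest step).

Step 1: prey: 26+10-4=32; pred: 8+6-3=11
Step 2: prey: 32+12-7=37; pred: 11+10-4=17
Step 3: prey: 37+14-12=39; pred: 17+18-6=29
Step 4: prey: 39+15-22=32; pred: 29+33-11=51
Step 5: prey: 32+12-32=12; pred: 51+48-20=79
Step 6: prey: 12+4-18=0; pred: 79+28-31=76
Step 7: prey: 0+0-0=0; pred: 76+0-30=46
Step 8: prey: 0+0-0=0; pred: 46+0-18=28
Step 9: prey: 0+0-0=0; pred: 28+0-11=17
Max prey = 39 at step 3

Answer: 39 3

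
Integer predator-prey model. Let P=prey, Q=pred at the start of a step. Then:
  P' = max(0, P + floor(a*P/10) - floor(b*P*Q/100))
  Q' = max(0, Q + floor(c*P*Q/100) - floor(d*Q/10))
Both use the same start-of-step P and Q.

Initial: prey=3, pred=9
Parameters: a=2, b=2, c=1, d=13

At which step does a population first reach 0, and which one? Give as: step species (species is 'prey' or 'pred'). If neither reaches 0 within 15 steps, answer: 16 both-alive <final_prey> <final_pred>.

Answer: 1 pred

Derivation:
Step 1: prey: 3+0-0=3; pred: 9+0-11=0
First extinction: pred at step 1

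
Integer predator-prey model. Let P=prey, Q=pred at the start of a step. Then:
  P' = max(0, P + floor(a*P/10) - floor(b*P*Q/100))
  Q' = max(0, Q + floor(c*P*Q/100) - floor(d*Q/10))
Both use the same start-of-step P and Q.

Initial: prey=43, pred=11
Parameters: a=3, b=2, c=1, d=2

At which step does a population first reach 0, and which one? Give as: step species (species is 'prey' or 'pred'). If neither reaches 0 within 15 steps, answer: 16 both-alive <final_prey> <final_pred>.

Step 1: prey: 43+12-9=46; pred: 11+4-2=13
Step 2: prey: 46+13-11=48; pred: 13+5-2=16
Step 3: prey: 48+14-15=47; pred: 16+7-3=20
Step 4: prey: 47+14-18=43; pred: 20+9-4=25
Step 5: prey: 43+12-21=34; pred: 25+10-5=30
Step 6: prey: 34+10-20=24; pred: 30+10-6=34
Step 7: prey: 24+7-16=15; pred: 34+8-6=36
Step 8: prey: 15+4-10=9; pred: 36+5-7=34
Step 9: prey: 9+2-6=5; pred: 34+3-6=31
Step 10: prey: 5+1-3=3; pred: 31+1-6=26
Step 11: prey: 3+0-1=2; pred: 26+0-5=21
Step 12: prey: 2+0-0=2; pred: 21+0-4=17
Step 13: prey: 2+0-0=2; pred: 17+0-3=14
Step 14: prey: 2+0-0=2; pred: 14+0-2=12
Step 15: prey: 2+0-0=2; pred: 12+0-2=10
No extinction within 15 steps

Answer: 16 both-alive 2 10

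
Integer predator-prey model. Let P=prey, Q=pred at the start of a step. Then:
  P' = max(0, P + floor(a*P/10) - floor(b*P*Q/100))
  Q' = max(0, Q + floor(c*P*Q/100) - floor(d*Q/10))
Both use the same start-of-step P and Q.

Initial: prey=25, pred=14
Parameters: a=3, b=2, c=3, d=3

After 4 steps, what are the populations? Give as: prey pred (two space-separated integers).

Step 1: prey: 25+7-7=25; pred: 14+10-4=20
Step 2: prey: 25+7-10=22; pred: 20+15-6=29
Step 3: prey: 22+6-12=16; pred: 29+19-8=40
Step 4: prey: 16+4-12=8; pred: 40+19-12=47

Answer: 8 47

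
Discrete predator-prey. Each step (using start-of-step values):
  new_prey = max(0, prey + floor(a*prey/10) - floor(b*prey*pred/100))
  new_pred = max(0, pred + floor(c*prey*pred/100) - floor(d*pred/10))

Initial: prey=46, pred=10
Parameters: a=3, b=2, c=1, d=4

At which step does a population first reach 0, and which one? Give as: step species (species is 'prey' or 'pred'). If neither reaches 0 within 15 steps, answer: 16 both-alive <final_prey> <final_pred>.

Step 1: prey: 46+13-9=50; pred: 10+4-4=10
Step 2: prey: 50+15-10=55; pred: 10+5-4=11
Step 3: prey: 55+16-12=59; pred: 11+6-4=13
Step 4: prey: 59+17-15=61; pred: 13+7-5=15
Step 5: prey: 61+18-18=61; pred: 15+9-6=18
Step 6: prey: 61+18-21=58; pred: 18+10-7=21
Step 7: prey: 58+17-24=51; pred: 21+12-8=25
Step 8: prey: 51+15-25=41; pred: 25+12-10=27
Step 9: prey: 41+12-22=31; pred: 27+11-10=28
Step 10: prey: 31+9-17=23; pred: 28+8-11=25
Step 11: prey: 23+6-11=18; pred: 25+5-10=20
Step 12: prey: 18+5-7=16; pred: 20+3-8=15
Step 13: prey: 16+4-4=16; pred: 15+2-6=11
Step 14: prey: 16+4-3=17; pred: 11+1-4=8
Step 15: prey: 17+5-2=20; pred: 8+1-3=6
No extinction within 15 steps

Answer: 16 both-alive 20 6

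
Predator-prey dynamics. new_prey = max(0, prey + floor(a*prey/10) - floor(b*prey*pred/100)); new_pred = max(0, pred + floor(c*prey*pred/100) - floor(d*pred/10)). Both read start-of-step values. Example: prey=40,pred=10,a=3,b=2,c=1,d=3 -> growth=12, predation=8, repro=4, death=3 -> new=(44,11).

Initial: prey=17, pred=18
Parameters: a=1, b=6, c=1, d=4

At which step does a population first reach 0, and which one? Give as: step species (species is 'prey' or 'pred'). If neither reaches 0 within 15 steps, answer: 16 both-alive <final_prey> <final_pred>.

Step 1: prey: 17+1-18=0; pred: 18+3-7=14
First extinction: prey at step 1

Answer: 1 prey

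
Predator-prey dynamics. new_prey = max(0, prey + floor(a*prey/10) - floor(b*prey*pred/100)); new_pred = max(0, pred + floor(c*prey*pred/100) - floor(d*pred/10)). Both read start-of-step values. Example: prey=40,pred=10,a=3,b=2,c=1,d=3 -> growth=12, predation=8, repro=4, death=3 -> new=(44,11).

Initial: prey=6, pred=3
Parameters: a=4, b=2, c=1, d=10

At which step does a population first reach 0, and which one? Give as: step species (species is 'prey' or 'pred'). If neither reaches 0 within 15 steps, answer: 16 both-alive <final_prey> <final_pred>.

Step 1: prey: 6+2-0=8; pred: 3+0-3=0
First extinction: pred at step 1

Answer: 1 pred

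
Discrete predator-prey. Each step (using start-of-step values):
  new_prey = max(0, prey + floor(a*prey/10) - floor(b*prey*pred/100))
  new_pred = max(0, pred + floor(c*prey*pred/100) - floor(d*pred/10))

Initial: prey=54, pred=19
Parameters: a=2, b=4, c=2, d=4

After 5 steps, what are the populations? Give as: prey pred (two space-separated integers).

Answer: 0 8

Derivation:
Step 1: prey: 54+10-41=23; pred: 19+20-7=32
Step 2: prey: 23+4-29=0; pred: 32+14-12=34
Step 3: prey: 0+0-0=0; pred: 34+0-13=21
Step 4: prey: 0+0-0=0; pred: 21+0-8=13
Step 5: prey: 0+0-0=0; pred: 13+0-5=8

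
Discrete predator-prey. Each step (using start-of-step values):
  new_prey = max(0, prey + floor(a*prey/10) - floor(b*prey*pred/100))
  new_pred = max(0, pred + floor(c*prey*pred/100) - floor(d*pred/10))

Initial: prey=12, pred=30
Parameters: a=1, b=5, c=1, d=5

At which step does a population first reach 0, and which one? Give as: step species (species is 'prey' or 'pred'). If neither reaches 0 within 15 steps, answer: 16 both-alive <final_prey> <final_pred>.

Answer: 1 prey

Derivation:
Step 1: prey: 12+1-18=0; pred: 30+3-15=18
First extinction: prey at step 1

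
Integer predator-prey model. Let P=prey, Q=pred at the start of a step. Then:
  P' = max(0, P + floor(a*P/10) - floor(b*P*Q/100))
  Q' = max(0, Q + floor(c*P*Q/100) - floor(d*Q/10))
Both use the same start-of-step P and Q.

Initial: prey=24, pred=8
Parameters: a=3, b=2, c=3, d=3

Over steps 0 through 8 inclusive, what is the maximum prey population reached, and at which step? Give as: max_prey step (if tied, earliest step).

Step 1: prey: 24+7-3=28; pred: 8+5-2=11
Step 2: prey: 28+8-6=30; pred: 11+9-3=17
Step 3: prey: 30+9-10=29; pred: 17+15-5=27
Step 4: prey: 29+8-15=22; pred: 27+23-8=42
Step 5: prey: 22+6-18=10; pred: 42+27-12=57
Step 6: prey: 10+3-11=2; pred: 57+17-17=57
Step 7: prey: 2+0-2=0; pred: 57+3-17=43
Step 8: prey: 0+0-0=0; pred: 43+0-12=31
Max prey = 30 at step 2

Answer: 30 2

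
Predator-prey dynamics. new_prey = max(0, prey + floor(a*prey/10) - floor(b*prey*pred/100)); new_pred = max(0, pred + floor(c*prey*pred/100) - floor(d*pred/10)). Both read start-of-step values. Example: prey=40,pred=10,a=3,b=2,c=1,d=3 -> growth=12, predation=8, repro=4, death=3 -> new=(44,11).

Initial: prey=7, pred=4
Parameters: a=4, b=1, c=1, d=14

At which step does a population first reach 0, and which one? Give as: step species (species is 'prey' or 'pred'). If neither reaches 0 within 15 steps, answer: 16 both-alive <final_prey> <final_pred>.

Step 1: prey: 7+2-0=9; pred: 4+0-5=0
First extinction: pred at step 1

Answer: 1 pred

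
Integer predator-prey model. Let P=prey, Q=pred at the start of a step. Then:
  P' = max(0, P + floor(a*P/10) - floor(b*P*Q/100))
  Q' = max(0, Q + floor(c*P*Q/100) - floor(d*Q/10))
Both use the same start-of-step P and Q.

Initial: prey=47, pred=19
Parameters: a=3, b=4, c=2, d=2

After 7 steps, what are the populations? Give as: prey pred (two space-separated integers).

Answer: 0 16

Derivation:
Step 1: prey: 47+14-35=26; pred: 19+17-3=33
Step 2: prey: 26+7-34=0; pred: 33+17-6=44
Step 3: prey: 0+0-0=0; pred: 44+0-8=36
Step 4: prey: 0+0-0=0; pred: 36+0-7=29
Step 5: prey: 0+0-0=0; pred: 29+0-5=24
Step 6: prey: 0+0-0=0; pred: 24+0-4=20
Step 7: prey: 0+0-0=0; pred: 20+0-4=16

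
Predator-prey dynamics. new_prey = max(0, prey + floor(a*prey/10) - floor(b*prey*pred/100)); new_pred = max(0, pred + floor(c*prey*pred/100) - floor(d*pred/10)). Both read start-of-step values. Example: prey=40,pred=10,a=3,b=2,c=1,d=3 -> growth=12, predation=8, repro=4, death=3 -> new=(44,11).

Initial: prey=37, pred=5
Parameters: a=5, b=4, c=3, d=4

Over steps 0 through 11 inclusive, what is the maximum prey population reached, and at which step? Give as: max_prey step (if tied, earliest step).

Answer: 57 2

Derivation:
Step 1: prey: 37+18-7=48; pred: 5+5-2=8
Step 2: prey: 48+24-15=57; pred: 8+11-3=16
Step 3: prey: 57+28-36=49; pred: 16+27-6=37
Step 4: prey: 49+24-72=1; pred: 37+54-14=77
Step 5: prey: 1+0-3=0; pred: 77+2-30=49
Step 6: prey: 0+0-0=0; pred: 49+0-19=30
Step 7: prey: 0+0-0=0; pred: 30+0-12=18
Step 8: prey: 0+0-0=0; pred: 18+0-7=11
Step 9: prey: 0+0-0=0; pred: 11+0-4=7
Step 10: prey: 0+0-0=0; pred: 7+0-2=5
Step 11: prey: 0+0-0=0; pred: 5+0-2=3
Max prey = 57 at step 2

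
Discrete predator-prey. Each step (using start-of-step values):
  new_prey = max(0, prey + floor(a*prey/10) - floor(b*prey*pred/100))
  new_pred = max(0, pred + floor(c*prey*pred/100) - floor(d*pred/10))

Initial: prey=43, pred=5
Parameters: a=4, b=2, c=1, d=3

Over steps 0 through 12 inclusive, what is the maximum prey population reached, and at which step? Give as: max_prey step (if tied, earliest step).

Step 1: prey: 43+17-4=56; pred: 5+2-1=6
Step 2: prey: 56+22-6=72; pred: 6+3-1=8
Step 3: prey: 72+28-11=89; pred: 8+5-2=11
Step 4: prey: 89+35-19=105; pred: 11+9-3=17
Step 5: prey: 105+42-35=112; pred: 17+17-5=29
Step 6: prey: 112+44-64=92; pred: 29+32-8=53
Step 7: prey: 92+36-97=31; pred: 53+48-15=86
Step 8: prey: 31+12-53=0; pred: 86+26-25=87
Step 9: prey: 0+0-0=0; pred: 87+0-26=61
Step 10: prey: 0+0-0=0; pred: 61+0-18=43
Step 11: prey: 0+0-0=0; pred: 43+0-12=31
Step 12: prey: 0+0-0=0; pred: 31+0-9=22
Max prey = 112 at step 5

Answer: 112 5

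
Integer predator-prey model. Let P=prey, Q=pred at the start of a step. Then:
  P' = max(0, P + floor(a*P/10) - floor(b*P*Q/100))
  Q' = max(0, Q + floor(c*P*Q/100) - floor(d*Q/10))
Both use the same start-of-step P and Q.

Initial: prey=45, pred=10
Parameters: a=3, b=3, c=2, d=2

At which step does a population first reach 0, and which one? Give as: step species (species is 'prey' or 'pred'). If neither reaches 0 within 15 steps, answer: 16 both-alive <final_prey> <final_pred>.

Answer: 4 prey

Derivation:
Step 1: prey: 45+13-13=45; pred: 10+9-2=17
Step 2: prey: 45+13-22=36; pred: 17+15-3=29
Step 3: prey: 36+10-31=15; pred: 29+20-5=44
Step 4: prey: 15+4-19=0; pred: 44+13-8=49
First extinction: prey at step 4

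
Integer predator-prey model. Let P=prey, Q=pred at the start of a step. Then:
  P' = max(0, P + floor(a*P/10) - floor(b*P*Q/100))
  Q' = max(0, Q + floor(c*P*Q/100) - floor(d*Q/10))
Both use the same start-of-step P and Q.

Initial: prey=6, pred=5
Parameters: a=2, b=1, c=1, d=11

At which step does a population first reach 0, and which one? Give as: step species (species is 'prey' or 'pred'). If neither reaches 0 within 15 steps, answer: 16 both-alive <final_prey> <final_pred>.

Answer: 1 pred

Derivation:
Step 1: prey: 6+1-0=7; pred: 5+0-5=0
First extinction: pred at step 1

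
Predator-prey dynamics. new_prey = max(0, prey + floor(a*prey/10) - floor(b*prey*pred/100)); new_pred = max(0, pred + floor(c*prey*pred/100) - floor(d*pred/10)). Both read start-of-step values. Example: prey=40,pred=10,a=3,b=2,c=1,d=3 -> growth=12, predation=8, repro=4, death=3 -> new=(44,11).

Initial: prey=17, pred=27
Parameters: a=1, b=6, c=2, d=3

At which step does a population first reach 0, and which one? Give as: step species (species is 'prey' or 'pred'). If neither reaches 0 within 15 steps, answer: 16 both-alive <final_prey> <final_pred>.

Step 1: prey: 17+1-27=0; pred: 27+9-8=28
First extinction: prey at step 1

Answer: 1 prey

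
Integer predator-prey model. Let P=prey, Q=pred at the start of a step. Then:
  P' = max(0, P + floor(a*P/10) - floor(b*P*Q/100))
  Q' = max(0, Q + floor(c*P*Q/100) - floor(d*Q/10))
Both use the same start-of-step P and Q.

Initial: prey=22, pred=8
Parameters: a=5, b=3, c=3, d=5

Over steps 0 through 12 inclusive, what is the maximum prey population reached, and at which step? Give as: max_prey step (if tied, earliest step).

Step 1: prey: 22+11-5=28; pred: 8+5-4=9
Step 2: prey: 28+14-7=35; pred: 9+7-4=12
Step 3: prey: 35+17-12=40; pred: 12+12-6=18
Step 4: prey: 40+20-21=39; pred: 18+21-9=30
Step 5: prey: 39+19-35=23; pred: 30+35-15=50
Step 6: prey: 23+11-34=0; pred: 50+34-25=59
Step 7: prey: 0+0-0=0; pred: 59+0-29=30
Step 8: prey: 0+0-0=0; pred: 30+0-15=15
Step 9: prey: 0+0-0=0; pred: 15+0-7=8
Step 10: prey: 0+0-0=0; pred: 8+0-4=4
Step 11: prey: 0+0-0=0; pred: 4+0-2=2
Step 12: prey: 0+0-0=0; pred: 2+0-1=1
Max prey = 40 at step 3

Answer: 40 3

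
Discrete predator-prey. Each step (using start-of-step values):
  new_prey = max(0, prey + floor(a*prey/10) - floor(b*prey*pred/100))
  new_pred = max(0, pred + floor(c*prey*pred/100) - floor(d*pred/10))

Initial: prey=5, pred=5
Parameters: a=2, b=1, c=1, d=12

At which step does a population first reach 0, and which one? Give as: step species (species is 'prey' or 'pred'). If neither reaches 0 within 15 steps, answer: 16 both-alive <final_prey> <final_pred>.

Answer: 1 pred

Derivation:
Step 1: prey: 5+1-0=6; pred: 5+0-6=0
First extinction: pred at step 1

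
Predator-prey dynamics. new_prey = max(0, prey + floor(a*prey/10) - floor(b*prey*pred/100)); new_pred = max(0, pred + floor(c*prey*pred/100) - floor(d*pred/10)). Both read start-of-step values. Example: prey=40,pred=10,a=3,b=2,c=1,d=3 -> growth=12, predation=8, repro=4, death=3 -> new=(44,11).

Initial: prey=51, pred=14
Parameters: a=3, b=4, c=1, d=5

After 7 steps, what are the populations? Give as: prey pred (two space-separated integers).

Answer: 28 2

Derivation:
Step 1: prey: 51+15-28=38; pred: 14+7-7=14
Step 2: prey: 38+11-21=28; pred: 14+5-7=12
Step 3: prey: 28+8-13=23; pred: 12+3-6=9
Step 4: prey: 23+6-8=21; pred: 9+2-4=7
Step 5: prey: 21+6-5=22; pred: 7+1-3=5
Step 6: prey: 22+6-4=24; pred: 5+1-2=4
Step 7: prey: 24+7-3=28; pred: 4+0-2=2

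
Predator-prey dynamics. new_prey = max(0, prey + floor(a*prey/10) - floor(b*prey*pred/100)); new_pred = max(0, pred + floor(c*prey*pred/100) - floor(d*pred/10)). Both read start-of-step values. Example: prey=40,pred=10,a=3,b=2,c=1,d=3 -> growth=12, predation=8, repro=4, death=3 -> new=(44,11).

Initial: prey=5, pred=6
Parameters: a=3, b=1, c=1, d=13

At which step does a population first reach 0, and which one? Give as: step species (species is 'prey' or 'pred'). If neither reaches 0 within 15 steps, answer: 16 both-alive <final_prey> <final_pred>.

Step 1: prey: 5+1-0=6; pred: 6+0-7=0
First extinction: pred at step 1

Answer: 1 pred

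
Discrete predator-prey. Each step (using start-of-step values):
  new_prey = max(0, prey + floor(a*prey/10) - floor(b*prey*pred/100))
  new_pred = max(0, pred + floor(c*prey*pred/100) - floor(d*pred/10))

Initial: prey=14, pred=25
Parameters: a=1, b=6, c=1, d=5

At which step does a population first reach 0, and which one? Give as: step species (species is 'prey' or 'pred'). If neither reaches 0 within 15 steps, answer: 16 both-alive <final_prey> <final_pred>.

Step 1: prey: 14+1-21=0; pred: 25+3-12=16
First extinction: prey at step 1

Answer: 1 prey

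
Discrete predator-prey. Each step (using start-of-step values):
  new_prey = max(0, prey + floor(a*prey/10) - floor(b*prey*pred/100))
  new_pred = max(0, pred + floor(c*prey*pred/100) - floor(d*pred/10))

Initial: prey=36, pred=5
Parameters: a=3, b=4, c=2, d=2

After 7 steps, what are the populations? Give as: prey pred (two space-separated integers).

Step 1: prey: 36+10-7=39; pred: 5+3-1=7
Step 2: prey: 39+11-10=40; pred: 7+5-1=11
Step 3: prey: 40+12-17=35; pred: 11+8-2=17
Step 4: prey: 35+10-23=22; pred: 17+11-3=25
Step 5: prey: 22+6-22=6; pred: 25+11-5=31
Step 6: prey: 6+1-7=0; pred: 31+3-6=28
Step 7: prey: 0+0-0=0; pred: 28+0-5=23

Answer: 0 23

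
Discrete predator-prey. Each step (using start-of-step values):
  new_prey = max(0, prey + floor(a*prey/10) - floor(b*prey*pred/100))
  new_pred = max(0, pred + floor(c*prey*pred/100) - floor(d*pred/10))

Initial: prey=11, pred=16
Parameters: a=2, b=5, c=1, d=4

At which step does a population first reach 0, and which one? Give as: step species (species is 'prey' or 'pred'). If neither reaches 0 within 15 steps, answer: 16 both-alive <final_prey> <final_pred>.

Step 1: prey: 11+2-8=5; pred: 16+1-6=11
Step 2: prey: 5+1-2=4; pred: 11+0-4=7
Step 3: prey: 4+0-1=3; pred: 7+0-2=5
Step 4: prey: 3+0-0=3; pred: 5+0-2=3
Step 5: prey: 3+0-0=3; pred: 3+0-1=2
Step 6: prey: 3+0-0=3; pred: 2+0-0=2
Steps 7-15: state stable at prey=3, pred=2 (no change)
No extinction within 15 steps

Answer: 16 both-alive 3 2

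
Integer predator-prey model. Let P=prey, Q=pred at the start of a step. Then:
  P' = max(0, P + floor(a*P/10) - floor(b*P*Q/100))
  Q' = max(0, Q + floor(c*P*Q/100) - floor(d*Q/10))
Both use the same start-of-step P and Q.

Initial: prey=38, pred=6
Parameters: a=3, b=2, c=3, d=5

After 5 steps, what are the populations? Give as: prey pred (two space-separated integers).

Step 1: prey: 38+11-4=45; pred: 6+6-3=9
Step 2: prey: 45+13-8=50; pred: 9+12-4=17
Step 3: prey: 50+15-17=48; pred: 17+25-8=34
Step 4: prey: 48+14-32=30; pred: 34+48-17=65
Step 5: prey: 30+9-39=0; pred: 65+58-32=91

Answer: 0 91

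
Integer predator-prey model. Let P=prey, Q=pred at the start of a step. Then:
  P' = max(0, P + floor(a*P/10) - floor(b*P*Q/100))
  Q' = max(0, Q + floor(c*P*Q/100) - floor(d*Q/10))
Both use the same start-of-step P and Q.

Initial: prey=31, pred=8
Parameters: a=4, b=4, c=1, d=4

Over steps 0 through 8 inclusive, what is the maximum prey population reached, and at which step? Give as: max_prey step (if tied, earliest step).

Answer: 58 7

Derivation:
Step 1: prey: 31+12-9=34; pred: 8+2-3=7
Step 2: prey: 34+13-9=38; pred: 7+2-2=7
Step 3: prey: 38+15-10=43; pred: 7+2-2=7
Step 4: prey: 43+17-12=48; pred: 7+3-2=8
Step 5: prey: 48+19-15=52; pred: 8+3-3=8
Step 6: prey: 52+20-16=56; pred: 8+4-3=9
Step 7: prey: 56+22-20=58; pred: 9+5-3=11
Step 8: prey: 58+23-25=56; pred: 11+6-4=13
Max prey = 58 at step 7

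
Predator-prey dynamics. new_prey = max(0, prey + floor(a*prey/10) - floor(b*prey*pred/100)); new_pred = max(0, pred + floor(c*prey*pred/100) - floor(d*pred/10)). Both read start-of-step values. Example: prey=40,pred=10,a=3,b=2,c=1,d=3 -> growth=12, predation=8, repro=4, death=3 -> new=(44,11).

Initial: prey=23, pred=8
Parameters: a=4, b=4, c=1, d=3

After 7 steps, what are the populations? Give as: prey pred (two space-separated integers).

Answer: 55 10

Derivation:
Step 1: prey: 23+9-7=25; pred: 8+1-2=7
Step 2: prey: 25+10-7=28; pred: 7+1-2=6
Step 3: prey: 28+11-6=33; pred: 6+1-1=6
Step 4: prey: 33+13-7=39; pred: 6+1-1=6
Step 5: prey: 39+15-9=45; pred: 6+2-1=7
Step 6: prey: 45+18-12=51; pred: 7+3-2=8
Step 7: prey: 51+20-16=55; pred: 8+4-2=10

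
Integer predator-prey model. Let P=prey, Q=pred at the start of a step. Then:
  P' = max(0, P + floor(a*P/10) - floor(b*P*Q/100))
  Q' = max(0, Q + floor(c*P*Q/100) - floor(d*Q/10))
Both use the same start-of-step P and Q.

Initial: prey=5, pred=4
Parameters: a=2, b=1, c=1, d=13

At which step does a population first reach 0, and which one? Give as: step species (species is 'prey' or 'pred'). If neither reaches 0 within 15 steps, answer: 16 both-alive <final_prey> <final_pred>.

Answer: 1 pred

Derivation:
Step 1: prey: 5+1-0=6; pred: 4+0-5=0
First extinction: pred at step 1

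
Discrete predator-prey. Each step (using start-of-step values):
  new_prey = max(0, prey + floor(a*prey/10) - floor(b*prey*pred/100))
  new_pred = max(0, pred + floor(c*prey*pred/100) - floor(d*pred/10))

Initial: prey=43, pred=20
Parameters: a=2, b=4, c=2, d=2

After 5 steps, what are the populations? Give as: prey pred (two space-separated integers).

Answer: 0 20

Derivation:
Step 1: prey: 43+8-34=17; pred: 20+17-4=33
Step 2: prey: 17+3-22=0; pred: 33+11-6=38
Step 3: prey: 0+0-0=0; pred: 38+0-7=31
Step 4: prey: 0+0-0=0; pred: 31+0-6=25
Step 5: prey: 0+0-0=0; pred: 25+0-5=20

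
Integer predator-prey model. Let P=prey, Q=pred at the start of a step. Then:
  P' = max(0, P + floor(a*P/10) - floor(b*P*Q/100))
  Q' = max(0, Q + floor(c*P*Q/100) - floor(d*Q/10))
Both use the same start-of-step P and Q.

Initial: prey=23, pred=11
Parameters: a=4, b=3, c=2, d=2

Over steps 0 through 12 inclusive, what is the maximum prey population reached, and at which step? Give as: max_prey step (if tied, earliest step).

Step 1: prey: 23+9-7=25; pred: 11+5-2=14
Step 2: prey: 25+10-10=25; pred: 14+7-2=19
Step 3: prey: 25+10-14=21; pred: 19+9-3=25
Step 4: prey: 21+8-15=14; pred: 25+10-5=30
Step 5: prey: 14+5-12=7; pred: 30+8-6=32
Step 6: prey: 7+2-6=3; pred: 32+4-6=30
Step 7: prey: 3+1-2=2; pred: 30+1-6=25
Step 8: prey: 2+0-1=1; pred: 25+1-5=21
Step 9: prey: 1+0-0=1; pred: 21+0-4=17
Step 10: prey: 1+0-0=1; pred: 17+0-3=14
Step 11: prey: 1+0-0=1; pred: 14+0-2=12
Step 12: prey: 1+0-0=1; pred: 12+0-2=10
Max prey = 25 at step 1

Answer: 25 1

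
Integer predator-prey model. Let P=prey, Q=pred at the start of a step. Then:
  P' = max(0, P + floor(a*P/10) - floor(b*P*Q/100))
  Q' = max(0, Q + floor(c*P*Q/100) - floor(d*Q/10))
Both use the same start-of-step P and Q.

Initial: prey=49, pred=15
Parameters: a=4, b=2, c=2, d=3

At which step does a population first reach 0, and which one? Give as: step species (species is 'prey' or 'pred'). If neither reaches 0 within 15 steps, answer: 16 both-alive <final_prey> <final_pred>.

Answer: 4 prey

Derivation:
Step 1: prey: 49+19-14=54; pred: 15+14-4=25
Step 2: prey: 54+21-27=48; pred: 25+27-7=45
Step 3: prey: 48+19-43=24; pred: 45+43-13=75
Step 4: prey: 24+9-36=0; pred: 75+36-22=89
First extinction: prey at step 4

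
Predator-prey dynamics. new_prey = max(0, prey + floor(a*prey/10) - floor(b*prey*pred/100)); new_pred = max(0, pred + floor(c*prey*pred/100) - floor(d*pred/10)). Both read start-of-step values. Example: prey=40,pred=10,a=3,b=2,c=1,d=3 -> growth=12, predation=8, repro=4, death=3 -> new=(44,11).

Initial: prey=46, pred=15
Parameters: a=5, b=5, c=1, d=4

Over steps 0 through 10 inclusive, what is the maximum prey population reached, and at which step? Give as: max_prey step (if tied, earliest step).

Answer: 58 10

Derivation:
Step 1: prey: 46+23-34=35; pred: 15+6-6=15
Step 2: prey: 35+17-26=26; pred: 15+5-6=14
Step 3: prey: 26+13-18=21; pred: 14+3-5=12
Step 4: prey: 21+10-12=19; pred: 12+2-4=10
Step 5: prey: 19+9-9=19; pred: 10+1-4=7
Step 6: prey: 19+9-6=22; pred: 7+1-2=6
Step 7: prey: 22+11-6=27; pred: 6+1-2=5
Step 8: prey: 27+13-6=34; pred: 5+1-2=4
Step 9: prey: 34+17-6=45; pred: 4+1-1=4
Step 10: prey: 45+22-9=58; pred: 4+1-1=4
Max prey = 58 at step 10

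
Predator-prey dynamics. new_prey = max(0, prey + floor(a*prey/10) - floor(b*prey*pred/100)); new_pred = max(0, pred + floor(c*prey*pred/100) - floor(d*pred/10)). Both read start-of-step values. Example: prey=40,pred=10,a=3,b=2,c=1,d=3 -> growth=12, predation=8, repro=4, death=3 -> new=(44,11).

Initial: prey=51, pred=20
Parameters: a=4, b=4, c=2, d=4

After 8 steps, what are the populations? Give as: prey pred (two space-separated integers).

Answer: 0 3

Derivation:
Step 1: prey: 51+20-40=31; pred: 20+20-8=32
Step 2: prey: 31+12-39=4; pred: 32+19-12=39
Step 3: prey: 4+1-6=0; pred: 39+3-15=27
Step 4: prey: 0+0-0=0; pred: 27+0-10=17
Step 5: prey: 0+0-0=0; pred: 17+0-6=11
Step 6: prey: 0+0-0=0; pred: 11+0-4=7
Step 7: prey: 0+0-0=0; pred: 7+0-2=5
Step 8: prey: 0+0-0=0; pred: 5+0-2=3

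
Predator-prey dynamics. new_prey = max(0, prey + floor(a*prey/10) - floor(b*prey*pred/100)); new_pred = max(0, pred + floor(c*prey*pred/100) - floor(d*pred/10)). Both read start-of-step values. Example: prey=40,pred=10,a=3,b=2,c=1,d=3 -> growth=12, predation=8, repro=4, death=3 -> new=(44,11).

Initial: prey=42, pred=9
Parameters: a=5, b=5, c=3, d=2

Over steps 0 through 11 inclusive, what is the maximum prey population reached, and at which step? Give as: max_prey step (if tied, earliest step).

Answer: 45 1

Derivation:
Step 1: prey: 42+21-18=45; pred: 9+11-1=19
Step 2: prey: 45+22-42=25; pred: 19+25-3=41
Step 3: prey: 25+12-51=0; pred: 41+30-8=63
Step 4: prey: 0+0-0=0; pred: 63+0-12=51
Step 5: prey: 0+0-0=0; pred: 51+0-10=41
Step 6: prey: 0+0-0=0; pred: 41+0-8=33
Step 7: prey: 0+0-0=0; pred: 33+0-6=27
Step 8: prey: 0+0-0=0; pred: 27+0-5=22
Step 9: prey: 0+0-0=0; pred: 22+0-4=18
Step 10: prey: 0+0-0=0; pred: 18+0-3=15
Step 11: prey: 0+0-0=0; pred: 15+0-3=12
Max prey = 45 at step 1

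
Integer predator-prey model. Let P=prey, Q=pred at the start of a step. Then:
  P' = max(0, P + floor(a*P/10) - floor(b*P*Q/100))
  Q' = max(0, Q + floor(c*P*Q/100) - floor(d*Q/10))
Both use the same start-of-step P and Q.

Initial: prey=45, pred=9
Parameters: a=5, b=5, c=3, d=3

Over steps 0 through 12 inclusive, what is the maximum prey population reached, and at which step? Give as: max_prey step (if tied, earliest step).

Answer: 47 1

Derivation:
Step 1: prey: 45+22-20=47; pred: 9+12-2=19
Step 2: prey: 47+23-44=26; pred: 19+26-5=40
Step 3: prey: 26+13-52=0; pred: 40+31-12=59
Step 4: prey: 0+0-0=0; pred: 59+0-17=42
Step 5: prey: 0+0-0=0; pred: 42+0-12=30
Step 6: prey: 0+0-0=0; pred: 30+0-9=21
Step 7: prey: 0+0-0=0; pred: 21+0-6=15
Step 8: prey: 0+0-0=0; pred: 15+0-4=11
Step 9: prey: 0+0-0=0; pred: 11+0-3=8
Step 10: prey: 0+0-0=0; pred: 8+0-2=6
Step 11: prey: 0+0-0=0; pred: 6+0-1=5
Step 12: prey: 0+0-0=0; pred: 5+0-1=4
Max prey = 47 at step 1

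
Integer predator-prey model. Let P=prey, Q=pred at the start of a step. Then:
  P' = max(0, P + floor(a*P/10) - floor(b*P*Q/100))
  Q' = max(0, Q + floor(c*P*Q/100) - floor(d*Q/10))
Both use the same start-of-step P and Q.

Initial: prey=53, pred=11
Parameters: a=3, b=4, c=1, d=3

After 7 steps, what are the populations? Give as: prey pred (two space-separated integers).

Step 1: prey: 53+15-23=45; pred: 11+5-3=13
Step 2: prey: 45+13-23=35; pred: 13+5-3=15
Step 3: prey: 35+10-21=24; pred: 15+5-4=16
Step 4: prey: 24+7-15=16; pred: 16+3-4=15
Step 5: prey: 16+4-9=11; pred: 15+2-4=13
Step 6: prey: 11+3-5=9; pred: 13+1-3=11
Step 7: prey: 9+2-3=8; pred: 11+0-3=8

Answer: 8 8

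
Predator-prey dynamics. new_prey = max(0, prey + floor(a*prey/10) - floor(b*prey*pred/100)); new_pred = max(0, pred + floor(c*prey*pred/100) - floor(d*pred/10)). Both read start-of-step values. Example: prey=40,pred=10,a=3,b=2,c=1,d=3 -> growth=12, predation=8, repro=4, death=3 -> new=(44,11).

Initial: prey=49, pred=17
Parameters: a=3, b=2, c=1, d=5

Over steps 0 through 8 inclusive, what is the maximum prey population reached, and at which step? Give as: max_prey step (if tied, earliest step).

Step 1: prey: 49+14-16=47; pred: 17+8-8=17
Step 2: prey: 47+14-15=46; pred: 17+7-8=16
Step 3: prey: 46+13-14=45; pred: 16+7-8=15
Step 4: prey: 45+13-13=45; pred: 15+6-7=14
Step 5: prey: 45+13-12=46; pred: 14+6-7=13
Step 6: prey: 46+13-11=48; pred: 13+5-6=12
Step 7: prey: 48+14-11=51; pred: 12+5-6=11
Step 8: prey: 51+15-11=55; pred: 11+5-5=11
Max prey = 55 at step 8

Answer: 55 8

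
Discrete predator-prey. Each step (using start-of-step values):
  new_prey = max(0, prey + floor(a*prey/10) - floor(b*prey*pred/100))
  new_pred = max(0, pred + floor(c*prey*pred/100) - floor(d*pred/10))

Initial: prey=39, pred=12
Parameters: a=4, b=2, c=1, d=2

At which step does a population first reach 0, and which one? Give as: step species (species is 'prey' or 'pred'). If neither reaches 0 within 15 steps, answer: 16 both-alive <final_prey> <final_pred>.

Step 1: prey: 39+15-9=45; pred: 12+4-2=14
Step 2: prey: 45+18-12=51; pred: 14+6-2=18
Step 3: prey: 51+20-18=53; pred: 18+9-3=24
Step 4: prey: 53+21-25=49; pred: 24+12-4=32
Step 5: prey: 49+19-31=37; pred: 32+15-6=41
Step 6: prey: 37+14-30=21; pred: 41+15-8=48
Step 7: prey: 21+8-20=9; pred: 48+10-9=49
Step 8: prey: 9+3-8=4; pred: 49+4-9=44
Step 9: prey: 4+1-3=2; pred: 44+1-8=37
Step 10: prey: 2+0-1=1; pred: 37+0-7=30
Step 11: prey: 1+0-0=1; pred: 30+0-6=24
Step 12: prey: 1+0-0=1; pred: 24+0-4=20
Step 13: prey: 1+0-0=1; pred: 20+0-4=16
Step 14: prey: 1+0-0=1; pred: 16+0-3=13
Step 15: prey: 1+0-0=1; pred: 13+0-2=11
No extinction within 15 steps

Answer: 16 both-alive 1 11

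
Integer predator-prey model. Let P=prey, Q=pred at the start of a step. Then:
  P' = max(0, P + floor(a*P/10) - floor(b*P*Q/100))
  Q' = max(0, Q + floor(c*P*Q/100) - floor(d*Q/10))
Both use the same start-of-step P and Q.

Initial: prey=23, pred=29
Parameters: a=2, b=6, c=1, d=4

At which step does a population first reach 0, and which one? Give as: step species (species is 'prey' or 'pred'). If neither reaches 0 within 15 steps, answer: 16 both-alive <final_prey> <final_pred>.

Step 1: prey: 23+4-40=0; pred: 29+6-11=24
First extinction: prey at step 1

Answer: 1 prey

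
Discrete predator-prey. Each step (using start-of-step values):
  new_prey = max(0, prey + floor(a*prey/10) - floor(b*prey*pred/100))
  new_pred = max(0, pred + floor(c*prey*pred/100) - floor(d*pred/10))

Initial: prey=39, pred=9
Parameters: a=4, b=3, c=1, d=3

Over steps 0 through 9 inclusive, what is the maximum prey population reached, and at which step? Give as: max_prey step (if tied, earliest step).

Step 1: prey: 39+15-10=44; pred: 9+3-2=10
Step 2: prey: 44+17-13=48; pred: 10+4-3=11
Step 3: prey: 48+19-15=52; pred: 11+5-3=13
Step 4: prey: 52+20-20=52; pred: 13+6-3=16
Step 5: prey: 52+20-24=48; pred: 16+8-4=20
Step 6: prey: 48+19-28=39; pred: 20+9-6=23
Step 7: prey: 39+15-26=28; pred: 23+8-6=25
Step 8: prey: 28+11-21=18; pred: 25+7-7=25
Step 9: prey: 18+7-13=12; pred: 25+4-7=22
Max prey = 52 at step 3

Answer: 52 3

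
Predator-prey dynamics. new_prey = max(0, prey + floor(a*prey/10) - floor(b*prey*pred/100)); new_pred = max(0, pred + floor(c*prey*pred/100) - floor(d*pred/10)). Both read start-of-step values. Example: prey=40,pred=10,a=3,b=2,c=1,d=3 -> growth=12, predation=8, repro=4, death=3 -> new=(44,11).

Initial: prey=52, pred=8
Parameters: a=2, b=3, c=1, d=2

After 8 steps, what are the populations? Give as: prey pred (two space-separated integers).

Step 1: prey: 52+10-12=50; pred: 8+4-1=11
Step 2: prey: 50+10-16=44; pred: 11+5-2=14
Step 3: prey: 44+8-18=34; pred: 14+6-2=18
Step 4: prey: 34+6-18=22; pred: 18+6-3=21
Step 5: prey: 22+4-13=13; pred: 21+4-4=21
Step 6: prey: 13+2-8=7; pred: 21+2-4=19
Step 7: prey: 7+1-3=5; pred: 19+1-3=17
Step 8: prey: 5+1-2=4; pred: 17+0-3=14

Answer: 4 14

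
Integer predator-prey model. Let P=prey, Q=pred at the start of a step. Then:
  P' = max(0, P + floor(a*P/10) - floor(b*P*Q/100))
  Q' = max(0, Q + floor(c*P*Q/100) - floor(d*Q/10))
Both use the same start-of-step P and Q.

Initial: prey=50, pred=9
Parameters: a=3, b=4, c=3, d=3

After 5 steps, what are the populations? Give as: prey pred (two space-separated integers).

Step 1: prey: 50+15-18=47; pred: 9+13-2=20
Step 2: prey: 47+14-37=24; pred: 20+28-6=42
Step 3: prey: 24+7-40=0; pred: 42+30-12=60
Step 4: prey: 0+0-0=0; pred: 60+0-18=42
Step 5: prey: 0+0-0=0; pred: 42+0-12=30

Answer: 0 30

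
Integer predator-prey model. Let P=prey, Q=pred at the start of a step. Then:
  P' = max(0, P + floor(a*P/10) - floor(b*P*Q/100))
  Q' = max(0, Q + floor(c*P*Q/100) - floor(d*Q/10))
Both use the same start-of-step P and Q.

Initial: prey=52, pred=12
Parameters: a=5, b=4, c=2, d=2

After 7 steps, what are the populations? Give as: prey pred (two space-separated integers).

Step 1: prey: 52+26-24=54; pred: 12+12-2=22
Step 2: prey: 54+27-47=34; pred: 22+23-4=41
Step 3: prey: 34+17-55=0; pred: 41+27-8=60
Step 4: prey: 0+0-0=0; pred: 60+0-12=48
Step 5: prey: 0+0-0=0; pred: 48+0-9=39
Step 6: prey: 0+0-0=0; pred: 39+0-7=32
Step 7: prey: 0+0-0=0; pred: 32+0-6=26

Answer: 0 26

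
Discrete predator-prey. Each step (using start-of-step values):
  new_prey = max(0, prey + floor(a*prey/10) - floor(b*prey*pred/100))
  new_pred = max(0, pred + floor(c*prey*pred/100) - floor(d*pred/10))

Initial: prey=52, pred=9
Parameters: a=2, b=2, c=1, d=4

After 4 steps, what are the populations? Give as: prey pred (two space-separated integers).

Step 1: prey: 52+10-9=53; pred: 9+4-3=10
Step 2: prey: 53+10-10=53; pred: 10+5-4=11
Step 3: prey: 53+10-11=52; pred: 11+5-4=12
Step 4: prey: 52+10-12=50; pred: 12+6-4=14

Answer: 50 14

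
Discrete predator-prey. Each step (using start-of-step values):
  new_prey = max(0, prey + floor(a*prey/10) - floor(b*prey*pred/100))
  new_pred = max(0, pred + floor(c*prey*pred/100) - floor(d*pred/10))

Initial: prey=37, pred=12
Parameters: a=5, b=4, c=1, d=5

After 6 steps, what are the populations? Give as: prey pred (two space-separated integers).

Step 1: prey: 37+18-17=38; pred: 12+4-6=10
Step 2: prey: 38+19-15=42; pred: 10+3-5=8
Step 3: prey: 42+21-13=50; pred: 8+3-4=7
Step 4: prey: 50+25-14=61; pred: 7+3-3=7
Step 5: prey: 61+30-17=74; pred: 7+4-3=8
Step 6: prey: 74+37-23=88; pred: 8+5-4=9

Answer: 88 9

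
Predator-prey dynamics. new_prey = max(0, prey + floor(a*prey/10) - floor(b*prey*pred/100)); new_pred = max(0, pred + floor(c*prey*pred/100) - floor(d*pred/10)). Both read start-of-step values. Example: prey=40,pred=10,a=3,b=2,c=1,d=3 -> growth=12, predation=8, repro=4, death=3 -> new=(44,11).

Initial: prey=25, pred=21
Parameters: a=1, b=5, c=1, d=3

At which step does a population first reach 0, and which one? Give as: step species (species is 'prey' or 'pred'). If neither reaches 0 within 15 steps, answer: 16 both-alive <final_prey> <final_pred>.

Answer: 2 prey

Derivation:
Step 1: prey: 25+2-26=1; pred: 21+5-6=20
Step 2: prey: 1+0-1=0; pred: 20+0-6=14
First extinction: prey at step 2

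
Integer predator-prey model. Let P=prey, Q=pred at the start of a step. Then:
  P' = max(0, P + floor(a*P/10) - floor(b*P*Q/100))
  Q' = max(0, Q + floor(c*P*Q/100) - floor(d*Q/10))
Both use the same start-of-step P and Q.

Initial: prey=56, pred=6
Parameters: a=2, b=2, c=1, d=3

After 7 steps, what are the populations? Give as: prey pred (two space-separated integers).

Step 1: prey: 56+11-6=61; pred: 6+3-1=8
Step 2: prey: 61+12-9=64; pred: 8+4-2=10
Step 3: prey: 64+12-12=64; pred: 10+6-3=13
Step 4: prey: 64+12-16=60; pred: 13+8-3=18
Step 5: prey: 60+12-21=51; pred: 18+10-5=23
Step 6: prey: 51+10-23=38; pred: 23+11-6=28
Step 7: prey: 38+7-21=24; pred: 28+10-8=30

Answer: 24 30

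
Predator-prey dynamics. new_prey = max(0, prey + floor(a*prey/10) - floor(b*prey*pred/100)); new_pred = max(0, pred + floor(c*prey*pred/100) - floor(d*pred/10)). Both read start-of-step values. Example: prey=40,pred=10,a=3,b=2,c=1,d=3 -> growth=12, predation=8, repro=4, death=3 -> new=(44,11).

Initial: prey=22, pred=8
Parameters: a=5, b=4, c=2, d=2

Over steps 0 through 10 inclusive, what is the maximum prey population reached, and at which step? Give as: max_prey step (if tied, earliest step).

Step 1: prey: 22+11-7=26; pred: 8+3-1=10
Step 2: prey: 26+13-10=29; pred: 10+5-2=13
Step 3: prey: 29+14-15=28; pred: 13+7-2=18
Step 4: prey: 28+14-20=22; pred: 18+10-3=25
Step 5: prey: 22+11-22=11; pred: 25+11-5=31
Step 6: prey: 11+5-13=3; pred: 31+6-6=31
Step 7: prey: 3+1-3=1; pred: 31+1-6=26
Step 8: prey: 1+0-1=0; pred: 26+0-5=21
Step 9: prey: 0+0-0=0; pred: 21+0-4=17
Step 10: prey: 0+0-0=0; pred: 17+0-3=14
Max prey = 29 at step 2

Answer: 29 2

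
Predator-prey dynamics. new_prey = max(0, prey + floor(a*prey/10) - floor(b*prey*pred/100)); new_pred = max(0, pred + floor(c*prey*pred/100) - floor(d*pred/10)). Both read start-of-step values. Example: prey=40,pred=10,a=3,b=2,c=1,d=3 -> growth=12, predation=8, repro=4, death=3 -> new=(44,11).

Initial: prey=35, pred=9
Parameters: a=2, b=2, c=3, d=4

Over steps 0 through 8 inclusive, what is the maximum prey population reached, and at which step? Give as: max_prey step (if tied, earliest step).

Step 1: prey: 35+7-6=36; pred: 9+9-3=15
Step 2: prey: 36+7-10=33; pred: 15+16-6=25
Step 3: prey: 33+6-16=23; pred: 25+24-10=39
Step 4: prey: 23+4-17=10; pred: 39+26-15=50
Step 5: prey: 10+2-10=2; pred: 50+15-20=45
Step 6: prey: 2+0-1=1; pred: 45+2-18=29
Step 7: prey: 1+0-0=1; pred: 29+0-11=18
Step 8: prey: 1+0-0=1; pred: 18+0-7=11
Max prey = 36 at step 1

Answer: 36 1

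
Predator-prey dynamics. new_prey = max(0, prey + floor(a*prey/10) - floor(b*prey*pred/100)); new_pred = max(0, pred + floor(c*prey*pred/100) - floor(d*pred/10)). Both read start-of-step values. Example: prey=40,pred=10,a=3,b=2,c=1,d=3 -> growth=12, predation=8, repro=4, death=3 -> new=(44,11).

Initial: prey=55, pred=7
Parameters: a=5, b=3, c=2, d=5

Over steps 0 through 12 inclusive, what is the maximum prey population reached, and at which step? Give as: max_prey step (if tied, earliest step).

Step 1: prey: 55+27-11=71; pred: 7+7-3=11
Step 2: prey: 71+35-23=83; pred: 11+15-5=21
Step 3: prey: 83+41-52=72; pred: 21+34-10=45
Step 4: prey: 72+36-97=11; pred: 45+64-22=87
Step 5: prey: 11+5-28=0; pred: 87+19-43=63
Step 6: prey: 0+0-0=0; pred: 63+0-31=32
Step 7: prey: 0+0-0=0; pred: 32+0-16=16
Step 8: prey: 0+0-0=0; pred: 16+0-8=8
Step 9: prey: 0+0-0=0; pred: 8+0-4=4
Step 10: prey: 0+0-0=0; pred: 4+0-2=2
Step 11: prey: 0+0-0=0; pred: 2+0-1=1
Step 12: prey: 0+0-0=0; pred: 1+0-0=1
Max prey = 83 at step 2

Answer: 83 2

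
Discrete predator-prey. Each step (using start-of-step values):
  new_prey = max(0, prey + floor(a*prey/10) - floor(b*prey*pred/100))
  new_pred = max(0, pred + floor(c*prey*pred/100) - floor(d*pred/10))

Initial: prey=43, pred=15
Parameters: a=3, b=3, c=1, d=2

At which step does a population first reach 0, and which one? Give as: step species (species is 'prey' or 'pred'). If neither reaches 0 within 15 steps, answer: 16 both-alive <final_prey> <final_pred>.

Answer: 16 both-alive 9 4

Derivation:
Step 1: prey: 43+12-19=36; pred: 15+6-3=18
Step 2: prey: 36+10-19=27; pred: 18+6-3=21
Step 3: prey: 27+8-17=18; pred: 21+5-4=22
Step 4: prey: 18+5-11=12; pred: 22+3-4=21
Step 5: prey: 12+3-7=8; pred: 21+2-4=19
Step 6: prey: 8+2-4=6; pred: 19+1-3=17
Step 7: prey: 6+1-3=4; pred: 17+1-3=15
Step 8: prey: 4+1-1=4; pred: 15+0-3=12
Step 9: prey: 4+1-1=4; pred: 12+0-2=10
Step 10: prey: 4+1-1=4; pred: 10+0-2=8
Step 11: prey: 4+1-0=5; pred: 8+0-1=7
Step 12: prey: 5+1-1=5; pred: 7+0-1=6
Step 13: prey: 5+1-0=6; pred: 6+0-1=5
Step 14: prey: 6+1-0=7; pred: 5+0-1=4
Step 15: prey: 7+2-0=9; pred: 4+0-0=4
No extinction within 15 steps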